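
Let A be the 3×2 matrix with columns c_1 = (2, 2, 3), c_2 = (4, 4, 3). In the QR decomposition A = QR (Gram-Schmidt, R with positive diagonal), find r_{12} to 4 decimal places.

q_1 = c_1/‖c_1‖ = (2, 2, 3)/4.1231 = (0.4851, 0.4851, 0.7276).
r_{12} = q_1·c_2 = 6.0634.

r_{12} = 6.0634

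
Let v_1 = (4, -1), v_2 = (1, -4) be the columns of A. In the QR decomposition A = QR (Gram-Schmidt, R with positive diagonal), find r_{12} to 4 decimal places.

r_{12} = 1.9403

v_1 = (4, -1); ‖v_1‖ = 4.1231, so q_1 = (0.9701, -0.2425).
r_{12} = q_1·v_2 = 1.9403.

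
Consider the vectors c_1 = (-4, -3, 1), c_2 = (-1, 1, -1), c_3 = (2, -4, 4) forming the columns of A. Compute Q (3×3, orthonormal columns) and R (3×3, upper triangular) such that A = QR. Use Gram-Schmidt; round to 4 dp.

Q = [[-0.7845, -0.5774, -0.2265], [-0.5883, 0.5774, 0.5661], [0.1961, -0.5774, 0.7926]], R = [[5.0990, 0.0000, 1.5689], [0.0000, 1.7321, -5.7735], [0.0000, 0.0000, 0.4529]]

c_1 = (-4, -3, 1); ‖c_1‖ = 5.0990, so q_1 = (-0.7845, -0.5883, 0.1961).
q_1·c_2 = (-0.7845)·(-1) + (-0.5883)·1 + 0.1961·(-1) = 0.0000.
u_2 = c_2 + 0.0000·q_1 = (-1.0000, 1.0000, -1.0000).
‖u_2‖ = 1.7321, so q_2 = (-0.5774, 0.5774, -0.5774).
q_1·c_3 = (-0.7845)·2 + (-0.5883)·(-4) + 0.1961·4 = 1.5689; q_2·c_3 = (-0.5774)·2 + 0.5774·(-4) + (-0.5774)·4 = -5.7735.
u_3 = c_3 − 1.5689·q_1 + 5.7735·q_2 = (-0.1026, 0.2564, 0.3590).
‖u_3‖ = 0.4529, so q_3 = (-0.2265, 0.5661, 0.7926).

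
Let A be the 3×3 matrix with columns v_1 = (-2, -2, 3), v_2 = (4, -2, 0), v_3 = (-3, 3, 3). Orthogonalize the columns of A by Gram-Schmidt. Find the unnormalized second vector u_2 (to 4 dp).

v_1 = (-2, -2, 3); ‖v_1‖ = 4.1231, so e_1 = (-0.4851, -0.4851, 0.7276).
e_1·v_2 = (-0.4851)·4 + (-0.4851)·(-2) + 0.7276·0 = -0.9701.
u_2 = v_2 + 0.9701·e_1 = (3.5294, -2.4706, 0.7059).

u_2 = (3.5294, -2.4706, 0.7059)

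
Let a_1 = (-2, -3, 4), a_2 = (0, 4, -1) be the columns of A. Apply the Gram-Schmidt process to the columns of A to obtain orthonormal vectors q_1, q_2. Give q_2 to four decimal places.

q_2 = (-0.3860, 0.8202, 0.4222)

a_1 = (-2, -3, 4); ‖a_1‖ = 5.3852, so q_1 = (-0.3714, -0.5571, 0.7428).
q_1·a_2 = (-0.3714)·0 + (-0.5571)·4 + 0.7428·(-1) = -2.9711.
u_2 = a_2 + 2.9711·q_1 = (-1.1034, 2.3448, 1.2069).
‖u_2‖ = 2.8587, so q_2 = (-0.3860, 0.8202, 0.4222).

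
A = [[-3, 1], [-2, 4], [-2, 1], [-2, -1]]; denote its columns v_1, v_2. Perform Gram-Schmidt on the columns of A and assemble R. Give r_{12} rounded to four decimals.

v_1 = (-3, -2, -2, -2); ‖v_1‖ = 4.5826, so e_1 = (-0.6547, -0.4364, -0.4364, -0.4364).
r_{12} = e_1·v_2 = -2.4004.

r_{12} = -2.4004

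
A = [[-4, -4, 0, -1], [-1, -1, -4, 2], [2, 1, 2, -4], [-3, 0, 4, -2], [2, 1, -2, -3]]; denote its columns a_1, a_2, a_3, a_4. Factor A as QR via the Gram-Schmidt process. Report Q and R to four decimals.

a_1 = (-4, -1, 2, -3, 2); ‖a_1‖ = 5.8310, so q_1 = (-0.6860, -0.1715, 0.3430, -0.5145, 0.3430).
q_1·a_2 = (-0.6860)·(-4) + (-0.1715)·(-1) + 0.3430·1 + (-0.5145)·0 + 0.3430·1 = 3.6015.
u_2 = a_2 − 3.6015·q_1 = (-1.5294, -0.3824, -0.2353, 1.8529, -0.2353).
‖u_2‖ = 2.4555, so q_2 = (-0.6229, -0.1557, -0.0958, 0.7546, -0.0958).
q_1·a_3 = (-0.6860)·0 + (-0.1715)·(-4) + 0.3430·2 + (-0.5145)·4 + 0.3430·(-2) = -1.3720; q_2·a_3 = (-0.6229)·0 + (-0.1557)·(-4) + (-0.0958)·2 + 0.7546·4 + (-0.0958)·(-2) = 3.6413.
u_3 = a_3 + 1.3720·q_1 − 3.6413·q_2 = (1.3268, -3.6683, 2.8195, 0.5463, -1.1805).
‖u_3‖ = 4.9858, so q_3 = (0.2661, -0.7357, 0.5655, 0.1096, -0.2368).
q_1·a_4 = (-0.6860)·(-1) + (-0.1715)·2 + 0.3430·(-4) + (-0.5145)·(-2) + 0.3430·(-3) = -1.0290; q_2·a_4 = (-0.6229)·(-1) + (-0.1557)·2 + (-0.0958)·(-4) + 0.7546·(-2) + (-0.0958)·(-3) = -0.5270; q_3·a_4 = 0.2661·(-1) + (-0.7357)·2 + 0.5655·(-4) + 0.1096·(-2) + (-0.2368)·(-3) = -3.5085.
u_4 = a_4 + 1.0290·q_1 + 0.5270·q_2 + 3.5085·q_3 = (-1.1005, -0.8399, -1.7135, -1.7473, -3.5283).
‖u_4‖ = 4.5115, so q_4 = (-0.2439, -0.1862, -0.3798, -0.3873, -0.7821).

Q = [[-0.6860, -0.6229, 0.2661, -0.2439], [-0.1715, -0.1557, -0.7357, -0.1862], [0.3430, -0.0958, 0.5655, -0.3798], [-0.5145, 0.7546, 0.1096, -0.3873], [0.3430, -0.0958, -0.2368, -0.7821]], R = [[5.8310, 3.6015, -1.3720, -1.0290], [0.0000, 2.4555, 3.6413, -0.5270], [0.0000, 0.0000, 4.9858, -3.5085], [0.0000, 0.0000, 0.0000, 4.5115]]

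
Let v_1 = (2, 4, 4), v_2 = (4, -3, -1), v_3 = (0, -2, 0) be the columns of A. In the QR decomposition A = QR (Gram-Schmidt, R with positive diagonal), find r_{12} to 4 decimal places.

r_{12} = -1.3333

v_1 = (2, 4, 4); ‖v_1‖ = 6.0000, so e_1 = (0.3333, 0.6667, 0.6667).
r_{12} = e_1·v_2 = -1.3333.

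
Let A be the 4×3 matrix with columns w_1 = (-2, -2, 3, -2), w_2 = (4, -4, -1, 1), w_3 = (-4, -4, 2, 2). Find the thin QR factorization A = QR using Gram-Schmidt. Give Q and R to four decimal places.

Q = [[-0.4364, 0.6152, -0.5604], [-0.4364, -0.7815, -0.3471], [0.6547, -0.0499, -0.1090], [-0.4364, 0.0914, 0.7440]], R = [[4.5826, -1.0911, 3.9279], [0.0000, 5.7280, 0.7482], [0.0000, 0.0000, 4.9002]]

w_1 = (-2, -2, 3, -2); ‖w_1‖ = 4.5826, so q_1 = (-0.4364, -0.4364, 0.6547, -0.4364).
q_1·w_2 = (-0.4364)·4 + (-0.4364)·(-4) + 0.6547·(-1) + (-0.4364)·1 = -1.0911.
u_2 = w_2 + 1.0911·q_1 = (3.5238, -4.4762, -0.2857, 0.5238).
‖u_2‖ = 5.7280, so q_2 = (0.6152, -0.7815, -0.0499, 0.0914).
q_1·w_3 = (-0.4364)·(-4) + (-0.4364)·(-4) + 0.6547·2 + (-0.4364)·2 = 3.9279; q_2·w_3 = 0.6152·(-4) + (-0.7815)·(-4) + (-0.0499)·2 + 0.0914·2 = 0.7482.
u_3 = w_3 − 3.9279·q_1 − 0.7482·q_2 = (-2.7460, -1.7010, -0.5341, 3.6459).
‖u_3‖ = 4.9002, so q_3 = (-0.5604, -0.3471, -0.1090, 0.7440).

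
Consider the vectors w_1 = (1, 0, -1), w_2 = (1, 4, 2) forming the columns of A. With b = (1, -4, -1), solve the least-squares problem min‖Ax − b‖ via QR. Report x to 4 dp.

q_1 = w_1/‖w_1‖ = (1, 0, -1)/1.4142 = (0.7071, 0.0000, -0.7071).
r_{12} = q_1·w_2 = -0.7071.
u_2 = w_2 + 0.7071·q_1 = (1.5000, 4.0000, 1.5000).
‖u_2‖ = 4.5277, so q_2 = (0.3313, 0.8835, 0.3313).
Qᵀb = (1.4142, -3.5338).
Back-substitute: x_2 = -3.5338/4.5277 = -0.7805.
x_1 = (1.4142 + 0.7071·(-0.7805))/1.4142 = 0.6098.

x = (0.6098, -0.7805)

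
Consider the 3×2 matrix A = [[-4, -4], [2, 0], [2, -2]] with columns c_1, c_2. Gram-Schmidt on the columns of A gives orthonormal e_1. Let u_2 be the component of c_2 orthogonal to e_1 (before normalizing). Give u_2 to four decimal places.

u_2 = (-2.0000, -1.0000, -3.0000)

c_1 = (-4, 2, 2); ‖c_1‖ = 4.8990, so e_1 = (-0.8165, 0.4082, 0.4082).
e_1·c_2 = (-0.8165)·(-4) + 0.4082·0 + 0.4082·(-2) = 2.4495.
u_2 = c_2 − 2.4495·e_1 = (-2.0000, -1.0000, -3.0000).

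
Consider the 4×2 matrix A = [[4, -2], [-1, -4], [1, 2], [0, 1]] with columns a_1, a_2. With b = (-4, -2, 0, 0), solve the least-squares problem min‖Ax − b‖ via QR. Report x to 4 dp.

a_1 = (4, -1, 1, 0); ‖a_1‖ = 4.2426, so e_1 = (0.9428, -0.2357, 0.2357, 0.0000).
e_1·a_2 = 0.9428·(-2) + (-0.2357)·(-4) + 0.2357·2 + 0.0000·1 = -0.4714.
u_2 = a_2 + 0.4714·e_1 = (-1.5556, -4.1111, 2.1111, 1.0000).
‖u_2‖ = 4.9777, so e_2 = (-0.3125, -0.8259, 0.4241, 0.2009).
Qᵀb = (-3.2998, 2.9018).
Back-substitute: x_2 = 2.9018/4.9777 = 0.5830.
x_1 = (-3.2998 + 0.4714·0.5830)/4.2426 = -0.7130.

x = (-0.7130, 0.5830)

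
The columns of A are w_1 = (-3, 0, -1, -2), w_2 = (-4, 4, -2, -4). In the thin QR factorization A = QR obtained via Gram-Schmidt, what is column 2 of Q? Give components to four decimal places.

w_1 = (-3, 0, -1, -2); ‖w_1‖ = 3.7417, so e_1 = (-0.8018, 0.0000, -0.2673, -0.5345).
e_1·w_2 = (-0.8018)·(-4) + 0.0000·4 + (-0.2673)·(-2) + (-0.5345)·(-4) = 5.8797.
u_2 = w_2 − 5.8797·e_1 = (0.7143, 4.0000, -0.4286, -0.8571).
‖u_2‖ = 4.1748, so e_2 = (0.1711, 0.9581, -0.1027, -0.2053).

e_2 = (0.1711, 0.9581, -0.1027, -0.2053)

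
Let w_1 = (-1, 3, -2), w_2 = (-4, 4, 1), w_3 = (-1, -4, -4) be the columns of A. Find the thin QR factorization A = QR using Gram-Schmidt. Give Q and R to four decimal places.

q_1 = w_1/‖w_1‖ = (-1, 3, -2)/3.7417 = (-0.2673, 0.8018, -0.5345).
r_{12} = q_1·w_2 = 3.7417.
u_2 = w_2 − 3.7417·q_1 = (-3.0000, 1.0000, 3.0000).
‖u_2‖ = 4.3589, so q_2 = (-0.6882, 0.2294, 0.6882).
r_{13} = q_1·w_3 = -0.8018; r_{23} = q_2·w_3 = -2.9824.
u_3 = w_3 + 0.8018·q_1 + 2.9824·q_2 = (-3.2669, -2.6729, -2.3759).
‖u_3‖ = 4.8438, so q_3 = (-0.6745, -0.5518, -0.4905).

Q = [[-0.2673, -0.6882, -0.6745], [0.8018, 0.2294, -0.5518], [-0.5345, 0.6882, -0.4905]], R = [[3.7417, 3.7417, -0.8018], [0.0000, 4.3589, -2.9824], [0.0000, 0.0000, 4.8438]]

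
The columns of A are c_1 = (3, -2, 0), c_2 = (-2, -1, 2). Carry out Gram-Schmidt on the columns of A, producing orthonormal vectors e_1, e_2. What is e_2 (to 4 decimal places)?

e_2 = (-0.3864, -0.5795, 0.7175)

c_1 = (3, -2, 0); ‖c_1‖ = 3.6056, so e_1 = (0.8321, -0.5547, 0.0000).
e_1·c_2 = 0.8321·(-2) + (-0.5547)·(-1) + 0.0000·2 = -1.1094.
u_2 = c_2 + 1.1094·e_1 = (-1.0769, -1.6154, 2.0000).
‖u_2‖ = 2.7873, so e_2 = (-0.3864, -0.5795, 0.7175).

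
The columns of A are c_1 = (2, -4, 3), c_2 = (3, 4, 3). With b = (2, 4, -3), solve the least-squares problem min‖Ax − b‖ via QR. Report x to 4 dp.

q_1 = c_1/‖c_1‖ = (2, -4, 3)/5.3852 = (0.3714, -0.7428, 0.5571).
r_{12} = q_1·c_2 = -0.1857.
u_2 = c_2 + 0.1857·q_1 = (3.0690, 3.8621, 3.1034).
‖u_2‖ = 5.8280, so q_2 = (0.5266, 0.6627, 0.5325).
Qᵀb = (-3.8996, 2.1064).
Back-substitute: x_2 = 2.1064/5.8280 = 0.3614.
x_1 = (-3.8996 + 0.1857·0.3614)/5.3852 = -0.7117.

x = (-0.7117, 0.3614)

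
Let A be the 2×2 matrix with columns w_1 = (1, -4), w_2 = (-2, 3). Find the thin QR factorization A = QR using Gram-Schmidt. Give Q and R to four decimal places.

w_1 = (1, -4); ‖w_1‖ = 4.1231, so e_1 = (0.2425, -0.9701).
e_1·w_2 = 0.2425·(-2) + (-0.9701)·3 = -3.3955.
u_2 = w_2 + 3.3955·e_1 = (-1.1765, -0.2941).
‖u_2‖ = 1.2127, so e_2 = (-0.9701, -0.2425).

Q = [[0.2425, -0.9701], [-0.9701, -0.2425]], R = [[4.1231, -3.3955], [0.0000, 1.2127]]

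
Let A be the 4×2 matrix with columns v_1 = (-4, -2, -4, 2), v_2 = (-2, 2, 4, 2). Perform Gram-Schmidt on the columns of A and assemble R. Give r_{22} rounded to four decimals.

r_{22} = 5.1381

v_1 = (-4, -2, -4, 2); ‖v_1‖ = 6.3246, so q_1 = (-0.6325, -0.3162, -0.6325, 0.3162).
q_1·v_2 = (-0.6325)·(-2) + (-0.3162)·2 + (-0.6325)·4 + 0.3162·2 = -1.2649.
u_2 = v_2 + 1.2649·q_1 = (-2.8000, 1.6000, 3.2000, 2.4000).
r_{22} = ‖u_2‖ = 5.1381.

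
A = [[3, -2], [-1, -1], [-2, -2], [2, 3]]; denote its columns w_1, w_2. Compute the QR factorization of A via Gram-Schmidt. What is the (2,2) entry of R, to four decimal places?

r_{22} = 4.0757

w_1 = (3, -1, -2, 2); ‖w_1‖ = 4.2426, so e_1 = (0.7071, -0.2357, -0.4714, 0.4714).
e_1·w_2 = 0.7071·(-2) + (-0.2357)·(-1) + (-0.4714)·(-2) + 0.4714·3 = 1.1785.
u_2 = w_2 − 1.1785·e_1 = (-2.8333, -0.7222, -1.4444, 2.4444).
r_{22} = ‖u_2‖ = 4.0757.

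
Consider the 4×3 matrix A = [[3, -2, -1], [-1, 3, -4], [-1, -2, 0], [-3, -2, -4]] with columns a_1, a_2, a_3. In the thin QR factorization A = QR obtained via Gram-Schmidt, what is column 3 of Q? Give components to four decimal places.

q_3 = (-0.6205, -0.6389, 0.1047, -0.4425)

a_1 = (3, -1, -1, -3); ‖a_1‖ = 4.4721, so q_1 = (0.6708, -0.2236, -0.2236, -0.6708).
q_1·a_2 = 0.6708·(-2) + (-0.2236)·3 + (-0.2236)·(-2) + (-0.6708)·(-2) = -0.2236.
u_2 = a_2 + 0.2236·q_1 = (-1.8500, 2.9500, -2.0500, -2.1500).
‖u_2‖ = 4.5771, so q_2 = (-0.4042, 0.6445, -0.4479, -0.4697).
q_1·a_3 = 0.6708·(-1) + (-0.2236)·(-4) + (-0.2236)·0 + (-0.6708)·(-4) = 2.9069; q_2·a_3 = (-0.4042)·(-1) + 0.6445·(-4) + (-0.4479)·0 + (-0.4697)·(-4) = -0.2949.
u_3 = a_3 − 2.9069·q_1 + 0.2949·q_2 = (-3.0692, -3.1599, 0.5179, -2.1885).
‖u_3‖ = 4.9460, so q_3 = (-0.6205, -0.6389, 0.1047, -0.4425).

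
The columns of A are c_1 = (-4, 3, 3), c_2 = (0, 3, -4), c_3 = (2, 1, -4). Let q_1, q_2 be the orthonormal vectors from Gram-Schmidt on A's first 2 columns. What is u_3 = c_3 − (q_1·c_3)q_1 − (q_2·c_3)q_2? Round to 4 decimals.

u_3 = (0.2497, 0.1902, 0.1427)

q_1 = c_1/‖c_1‖ = (-4, 3, 3)/5.8310 = (-0.6860, 0.5145, 0.5145).
r_{12} = q_1·c_2 = -0.5145.
u_2 = c_2 + 0.5145·q_1 = (-0.3529, 3.2647, -3.7353).
‖u_2‖ = 4.9735, so q_2 = (-0.0710, 0.6564, -0.7510).
r_{13} = q_1·c_3 = -2.9155; r_{23} = q_2·c_3 = 3.5187.
u_3 = c_3 + 2.9155·q_1 − 3.5187·q_2 = (0.2497, 0.1902, 0.1427).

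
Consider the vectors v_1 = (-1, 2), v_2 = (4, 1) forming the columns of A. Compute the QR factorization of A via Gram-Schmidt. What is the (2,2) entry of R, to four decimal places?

q_1 = v_1/‖v_1‖ = (-1, 2)/2.2361 = (-0.4472, 0.8944).
r_{12} = q_1·v_2 = -0.8944.
u_2 = v_2 + 0.8944·q_1 = (3.6000, 1.8000).
r_{22} = ‖u_2‖ = 4.0249.

r_{22} = 4.0249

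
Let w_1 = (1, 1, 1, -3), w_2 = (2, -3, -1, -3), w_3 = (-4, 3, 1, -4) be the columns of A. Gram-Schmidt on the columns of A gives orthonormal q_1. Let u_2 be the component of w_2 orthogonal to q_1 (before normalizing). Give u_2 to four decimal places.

u_2 = (1.4167, -3.5833, -1.5833, -1.2500)

w_1 = (1, 1, 1, -3); ‖w_1‖ = 3.4641, so q_1 = (0.2887, 0.2887, 0.2887, -0.8660).
q_1·w_2 = 0.2887·2 + 0.2887·(-3) + 0.2887·(-1) + (-0.8660)·(-3) = 2.0207.
u_2 = w_2 − 2.0207·q_1 = (1.4167, -3.5833, -1.5833, -1.2500).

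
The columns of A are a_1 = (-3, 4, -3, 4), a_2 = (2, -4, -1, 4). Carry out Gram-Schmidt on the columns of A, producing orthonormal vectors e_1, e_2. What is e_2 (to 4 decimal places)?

e_2 = (0.2999, -0.6196, -0.1945, 0.6988)

a_1 = (-3, 4, -3, 4); ‖a_1‖ = 7.0711, so e_1 = (-0.4243, 0.5657, -0.4243, 0.5657).
e_1·a_2 = (-0.4243)·2 + 0.5657·(-4) + (-0.4243)·(-1) + 0.5657·4 = -0.4243.
u_2 = a_2 + 0.4243·e_1 = (1.8200, -3.7600, -1.1800, 4.2400).
‖u_2‖ = 6.0679, so e_2 = (0.2999, -0.6196, -0.1945, 0.6988).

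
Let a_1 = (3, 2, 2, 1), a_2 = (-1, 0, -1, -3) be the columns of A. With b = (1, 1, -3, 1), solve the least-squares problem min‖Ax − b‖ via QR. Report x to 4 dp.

x = (-0.0597, -0.1343)

a_1 = (3, 2, 2, 1); ‖a_1‖ = 4.2426, so q_1 = (0.7071, 0.4714, 0.4714, 0.2357).
q_1·a_2 = 0.7071·(-1) + 0.4714·0 + 0.4714·(-1) + 0.2357·(-3) = -1.8856.
u_2 = a_2 + 1.8856·q_1 = (0.3333, 0.8889, -0.1111, -2.5556).
‖u_2‖ = 2.7285, so q_2 = (0.1222, 0.3258, -0.0407, -0.9366).
Qᵀb = (0.0000, -0.3665).
Back-substitute: x_2 = -0.3665/2.7285 = -0.1343.
x_1 = (0.0000 + 1.8856·(-0.1343))/4.2426 = -0.0597.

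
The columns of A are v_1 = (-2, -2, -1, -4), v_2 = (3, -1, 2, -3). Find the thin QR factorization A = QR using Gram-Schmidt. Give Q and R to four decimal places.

Q = [[-0.4000, 0.7495], [-0.4000, -0.1120], [-0.2000, 0.4824], [-0.8000, -0.4393]], R = [[5.0000, 1.2000], [0.0000, 4.6433]]

v_1 = (-2, -2, -1, -4); ‖v_1‖ = 5.0000, so e_1 = (-0.4000, -0.4000, -0.2000, -0.8000).
e_1·v_2 = (-0.4000)·3 + (-0.4000)·(-1) + (-0.2000)·2 + (-0.8000)·(-3) = 1.2000.
u_2 = v_2 − 1.2000·e_1 = (3.4800, -0.5200, 2.2400, -2.0400).
‖u_2‖ = 4.6433, so e_2 = (0.7495, -0.1120, 0.4824, -0.4393).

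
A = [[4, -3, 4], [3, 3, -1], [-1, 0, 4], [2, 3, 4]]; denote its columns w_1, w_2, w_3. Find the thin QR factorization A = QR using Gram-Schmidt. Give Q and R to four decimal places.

Q = [[0.7303, -0.6580, 0.1828], [0.5477, 0.5225, -0.3584], [-0.1826, 0.0194, 0.7384], [0.3651, 0.5419, 0.5412]], R = [[5.4772, 0.5477, 3.1038], [0.0000, 5.1672, -0.9096], [0.0000, 0.0000, 6.2080]]

q_1 = w_1/‖w_1‖ = (4, 3, -1, 2)/5.4772 = (0.7303, 0.5477, -0.1826, 0.3651).
r_{12} = q_1·w_2 = 0.5477.
u_2 = w_2 − 0.5477·q_1 = (-3.4000, 2.7000, 0.1000, 2.8000).
‖u_2‖ = 5.1672, so q_2 = (-0.6580, 0.5225, 0.0194, 0.5419).
r_{13} = q_1·w_3 = 3.1038; r_{23} = q_2·w_3 = -0.9096.
u_3 = w_3 − 3.1038·q_1 + 0.9096·q_2 = (1.1348, -2.2247, 4.5843, 3.3596).
‖u_3‖ = 6.2080, so q_3 = (0.1828, -0.3584, 0.7384, 0.5412).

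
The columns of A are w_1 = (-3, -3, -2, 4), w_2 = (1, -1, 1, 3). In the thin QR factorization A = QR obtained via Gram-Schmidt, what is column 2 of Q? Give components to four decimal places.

e_2 = (0.5846, -0.0688, 0.4987, 0.6362)

e_1 = w_1/‖w_1‖ = (-3, -3, -2, 4)/6.1644 = (-0.4867, -0.4867, -0.3244, 0.6489).
r_{12} = e_1·w_2 = 1.6222.
u_2 = w_2 − 1.6222·e_1 = (1.7895, -0.2105, 1.5263, 1.9474).
‖u_2‖ = 3.0608, so e_2 = (0.5846, -0.0688, 0.4987, 0.6362).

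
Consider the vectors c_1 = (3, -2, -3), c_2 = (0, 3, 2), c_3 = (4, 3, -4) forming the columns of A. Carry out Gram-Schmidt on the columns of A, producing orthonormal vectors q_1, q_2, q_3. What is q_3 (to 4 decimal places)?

q_3 = (-0.4196, 0.5035, -0.7553)

c_1 = (3, -2, -3); ‖c_1‖ = 4.6904, so q_1 = (0.6396, -0.4264, -0.6396).
q_1·c_2 = 0.6396·0 + (-0.4264)·3 + (-0.6396)·2 = -2.5584.
u_2 = c_2 + 2.5584·q_1 = (1.6364, 1.9091, 0.3636).
‖u_2‖ = 2.5406, so q_2 = (0.6441, 0.7514, 0.1431).
q_1·c_3 = 0.6396·4 + (-0.4264)·3 + (-0.6396)·(-4) = 3.8376; q_2·c_3 = 0.6441·4 + 0.7514·3 + 0.1431·(-4) = 4.2582.
u_3 = c_3 − 3.8376·q_1 − 4.2582·q_2 = (-1.1972, 1.4366, -2.1549).
‖u_3‖ = 2.8532, so q_3 = (-0.4196, 0.5035, -0.7553).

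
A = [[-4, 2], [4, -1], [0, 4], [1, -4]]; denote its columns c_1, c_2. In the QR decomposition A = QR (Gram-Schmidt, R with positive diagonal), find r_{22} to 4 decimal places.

r_{22} = 5.4076

c_1 = (-4, 4, 0, 1); ‖c_1‖ = 5.7446, so q_1 = (-0.6963, 0.6963, 0.0000, 0.1741).
q_1·c_2 = (-0.6963)·2 + 0.6963·(-1) + 0.0000·4 + 0.1741·(-4) = -2.7852.
u_2 = c_2 + 2.7852·q_1 = (0.0606, 0.9394, 4.0000, -3.5152).
r_{22} = ‖u_2‖ = 5.4076.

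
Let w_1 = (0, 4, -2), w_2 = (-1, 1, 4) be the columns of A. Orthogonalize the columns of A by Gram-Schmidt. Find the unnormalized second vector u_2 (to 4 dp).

w_1 = (0, 4, -2); ‖w_1‖ = 4.4721, so e_1 = (0.0000, 0.8944, -0.4472).
e_1·w_2 = 0.0000·(-1) + 0.8944·1 + (-0.4472)·4 = -0.8944.
u_2 = w_2 + 0.8944·e_1 = (-1.0000, 1.8000, 3.6000).

u_2 = (-1.0000, 1.8000, 3.6000)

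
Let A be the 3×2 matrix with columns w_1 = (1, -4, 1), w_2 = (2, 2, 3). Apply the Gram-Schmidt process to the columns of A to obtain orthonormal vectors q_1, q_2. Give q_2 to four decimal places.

q_1 = w_1/‖w_1‖ = (1, -4, 1)/4.2426 = (0.2357, -0.9428, 0.2357).
r_{12} = q_1·w_2 = -0.7071.
u_2 = w_2 + 0.7071·q_1 = (2.1667, 1.3333, 3.1667).
‖u_2‖ = 4.0620, so q_2 = (0.5334, 0.3282, 0.7796).

q_2 = (0.5334, 0.3282, 0.7796)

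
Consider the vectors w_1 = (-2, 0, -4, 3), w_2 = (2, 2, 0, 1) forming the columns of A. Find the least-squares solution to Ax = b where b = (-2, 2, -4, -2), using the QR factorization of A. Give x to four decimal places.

x = (0.4769, -0.1692)

w_1 = (-2, 0, -4, 3); ‖w_1‖ = 5.3852, so q_1 = (-0.3714, 0.0000, -0.7428, 0.5571).
q_1·w_2 = (-0.3714)·2 + 0.0000·2 + (-0.7428)·0 + 0.5571·1 = -0.1857.
u_2 = w_2 + 0.1857·q_1 = (1.9310, 2.0000, -0.1379, 1.1034).
‖u_2‖ = 2.9942, so q_2 = (0.6449, 0.6679, -0.0461, 0.3685).
Qᵀb = (2.5997, -0.5067).
Back-substitute: x_2 = -0.5067/2.9942 = -0.1692.
x_1 = (2.5997 + 0.1857·(-0.1692))/5.3852 = 0.4769.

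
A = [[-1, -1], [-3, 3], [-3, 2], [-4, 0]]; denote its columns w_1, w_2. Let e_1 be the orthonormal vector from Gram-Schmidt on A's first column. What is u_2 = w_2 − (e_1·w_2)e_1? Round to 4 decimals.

u_2 = (-1.4000, 1.8000, 0.8000, -1.6000)

w_1 = (-1, -3, -3, -4); ‖w_1‖ = 5.9161, so e_1 = (-0.1690, -0.5071, -0.5071, -0.6761).
e_1·w_2 = (-0.1690)·(-1) + (-0.5071)·3 + (-0.5071)·2 + (-0.6761)·0 = -2.3664.
u_2 = w_2 + 2.3664·e_1 = (-1.4000, 1.8000, 0.8000, -1.6000).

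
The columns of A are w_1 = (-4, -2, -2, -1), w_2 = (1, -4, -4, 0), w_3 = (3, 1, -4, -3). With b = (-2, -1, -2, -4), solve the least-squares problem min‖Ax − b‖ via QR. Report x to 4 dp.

x = (0.9337, -0.3002, 0.5801)

w_1 = (-4, -2, -2, -1); ‖w_1‖ = 5.0000, so e_1 = (-0.8000, -0.4000, -0.4000, -0.2000).
e_1·w_2 = (-0.8000)·1 + (-0.4000)·(-4) + (-0.4000)·(-4) + (-0.2000)·0 = 2.4000.
u_2 = w_2 − 2.4000·e_1 = (2.9200, -3.0400, -3.0400, 0.4800).
‖u_2‖ = 5.2192, so e_2 = (0.5595, -0.5825, -0.5825, 0.0920).
e_1·w_3 = (-0.8000)·3 + (-0.4000)·1 + (-0.4000)·(-4) + (-0.2000)·(-3) = -0.6000; e_2·w_3 = 0.5595·3 + (-0.5825)·1 + (-0.5825)·(-4) + 0.0920·(-3) = 3.1499.
u_3 = w_3 + 0.6000·e_1 − 3.1499·e_2 = (0.7577, 2.5947, -2.4053, -3.4097).
‖u_3‖ = 4.9717, so e_3 = (0.1524, 0.5219, -0.4838, -0.6858).
Qᵀb = (3.6000, 0.2606, 2.8842).
Back-substitute: x_3 = 2.8842/4.9717 = 0.5801.
x_2 = (0.2606 − 3.1499·0.5801)/5.2192 = -0.3002.
x_1 = (3.6000 − 2.4000·(-0.3002) + 0.6000·0.5801)/5.0000 = 0.9337.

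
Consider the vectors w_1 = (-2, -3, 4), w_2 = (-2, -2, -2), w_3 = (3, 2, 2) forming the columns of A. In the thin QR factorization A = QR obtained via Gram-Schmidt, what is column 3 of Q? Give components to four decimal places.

w_1 = (-2, -3, 4); ‖w_1‖ = 5.3852, so q_1 = (-0.3714, -0.5571, 0.7428).
q_1·w_2 = (-0.3714)·(-2) + (-0.5571)·(-2) + 0.7428·(-2) = 0.3714.
u_2 = w_2 − 0.3714·q_1 = (-1.8621, -1.7931, -2.2759).
‖u_2‖ = 3.4441, so q_2 = (-0.5406, -0.5206, -0.6608).
q_1·w_3 = (-0.3714)·3 + (-0.5571)·2 + 0.7428·2 = -0.7428; q_2·w_3 = (-0.5406)·3 + (-0.5206)·2 + (-0.6608)·2 = -3.9848.
u_3 = w_3 + 0.7428·q_1 + 3.9848·q_2 = (0.5698, -0.4884, -0.0814).
‖u_3‖ = 0.7548, so q_3 = (0.7548, -0.6470, -0.1078).

q_3 = (0.7548, -0.6470, -0.1078)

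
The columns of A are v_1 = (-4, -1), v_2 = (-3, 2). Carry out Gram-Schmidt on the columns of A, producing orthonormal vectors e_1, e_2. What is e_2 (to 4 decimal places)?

e_2 = (-0.2425, 0.9701)

v_1 = (-4, -1); ‖v_1‖ = 4.1231, so e_1 = (-0.9701, -0.2425).
e_1·v_2 = (-0.9701)·(-3) + (-0.2425)·2 = 2.4254.
u_2 = v_2 − 2.4254·e_1 = (-0.6471, 2.5882).
‖u_2‖ = 2.6679, so e_2 = (-0.2425, 0.9701).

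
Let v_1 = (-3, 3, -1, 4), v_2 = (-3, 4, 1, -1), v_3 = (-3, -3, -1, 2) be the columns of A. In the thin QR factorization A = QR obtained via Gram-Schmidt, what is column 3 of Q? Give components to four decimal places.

q_3 = (-0.7789, -0.6151, 0.0015, -0.1224)

v_1 = (-3, 3, -1, 4); ‖v_1‖ = 5.9161, so q_1 = (-0.5071, 0.5071, -0.1690, 0.6761).
q_1·v_2 = (-0.5071)·(-3) + 0.5071·4 + (-0.1690)·1 + 0.6761·(-1) = 2.7045.
u_2 = v_2 − 2.7045·q_1 = (-1.6286, 2.6286, 1.4571, -2.8286).
‖u_2‖ = 4.4369, so q_2 = (-0.3671, 0.5924, 0.3284, -0.6375).
q_1·v_3 = (-0.5071)·(-3) + 0.5071·(-3) + (-0.1690)·(-1) + 0.6761·2 = 1.5213; q_2·v_3 = (-0.3671)·(-3) + 0.5924·(-3) + 0.3284·(-1) + (-0.6375)·2 = -2.2796.
u_3 = v_3 − 1.5213·q_1 + 2.2796·q_2 = (-3.0653, -2.4209, 0.0058, -0.4819).
‖u_3‖ = 3.9356, so q_3 = (-0.7789, -0.6151, 0.0015, -0.1224).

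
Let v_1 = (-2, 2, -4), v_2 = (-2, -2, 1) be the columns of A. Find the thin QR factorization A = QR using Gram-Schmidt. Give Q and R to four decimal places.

q_1 = v_1/‖v_1‖ = (-2, 2, -4)/4.8990 = (-0.4082, 0.4082, -0.8165).
r_{12} = q_1·v_2 = -0.8165.
u_2 = v_2 + 0.8165·q_1 = (-2.3333, -1.6667, 0.3333).
‖u_2‖ = 2.8868, so q_2 = (-0.8083, -0.5774, 0.1155).

Q = [[-0.4082, -0.8083], [0.4082, -0.5774], [-0.8165, 0.1155]], R = [[4.8990, -0.8165], [0.0000, 2.8868]]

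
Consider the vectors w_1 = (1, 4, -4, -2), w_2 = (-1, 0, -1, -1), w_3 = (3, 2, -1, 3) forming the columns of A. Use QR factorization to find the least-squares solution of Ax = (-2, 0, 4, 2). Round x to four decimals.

x = (-0.3333, -1.3333, -0.3333)

w_1 = (1, 4, -4, -2); ‖w_1‖ = 6.0828, so q_1 = (0.1644, 0.6576, -0.6576, -0.3288).
q_1·w_2 = 0.1644·(-1) + 0.6576·0 + (-0.6576)·(-1) + (-0.3288)·(-1) = 0.8220.
u_2 = w_2 − 0.8220·q_1 = (-1.1351, -0.5405, -0.4595, -0.7297).
‖u_2‖ = 1.5246, so q_2 = (-0.7446, -0.3546, -0.3014, -0.4786).
q_1·w_3 = 0.1644·3 + 0.6576·2 + (-0.6576)·(-1) + (-0.3288)·3 = 1.4796; q_2·w_3 = (-0.7446)·3 + (-0.3546)·2 + (-0.3014)·(-1) + (-0.4786)·3 = -4.0773.
u_3 = w_3 − 1.4796·q_1 + 4.0773·q_2 = (-0.2791, -0.4186, -1.2558, 1.5349).
‖u_3‖ = 2.0460, so q_3 = (-0.1364, -0.2046, -0.6138, 0.7502).
Qᵀb = (-3.6168, -0.6736, -0.6820).
Back-substitute: x_3 = -0.6820/2.0460 = -0.3333.
x_2 = (-0.6736 + 4.0773·(-0.3333))/1.5246 = -1.3333.
x_1 = (-3.6168 − 0.8220·(-1.3333) − 1.4796·(-0.3333))/6.0828 = -0.3333.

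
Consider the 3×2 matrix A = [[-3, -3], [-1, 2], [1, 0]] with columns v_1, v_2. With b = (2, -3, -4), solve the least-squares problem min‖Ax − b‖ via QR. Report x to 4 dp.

q_1 = v_1/‖v_1‖ = (-3, -1, 1)/3.3166 = (-0.9045, -0.3015, 0.3015).
r_{12} = q_1·v_2 = 2.1106.
u_2 = v_2 − 2.1106·q_1 = (-1.0909, 2.6364, -0.6364).
‖u_2‖ = 2.9233, so q_2 = (-0.3732, 0.9019, -0.2177).
Qᵀb = (-2.1106, -2.5812).
Back-substitute: x_2 = -2.5812/2.9233 = -0.8830.
x_1 = (-2.1106 − 2.1106·(-0.8830))/3.3166 = -0.0745.

x = (-0.0745, -0.8830)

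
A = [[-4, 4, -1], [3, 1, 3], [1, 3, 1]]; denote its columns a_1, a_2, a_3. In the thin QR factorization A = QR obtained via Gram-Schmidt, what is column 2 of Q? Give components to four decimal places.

q_1 = a_1/‖a_1‖ = (-4, 3, 1)/5.0990 = (-0.7845, 0.5883, 0.1961).
r_{12} = q_1·a_2 = -1.9612.
u_2 = a_2 + 1.9612·q_1 = (2.4615, 2.1538, 3.3846).
‖u_2‖ = 4.7068, so q_2 = (0.5230, 0.4576, 0.7191).

q_2 = (0.5230, 0.4576, 0.7191)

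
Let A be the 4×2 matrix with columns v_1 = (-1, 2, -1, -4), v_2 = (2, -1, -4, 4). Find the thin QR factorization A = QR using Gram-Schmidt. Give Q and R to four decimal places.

v_1 = (-1, 2, -1, -4); ‖v_1‖ = 4.6904, so e_1 = (-0.2132, 0.4264, -0.2132, -0.8528).
e_1·v_2 = (-0.2132)·2 + 0.4264·(-1) + (-0.2132)·(-4) + (-0.8528)·4 = -3.4112.
u_2 = v_2 + 3.4112·e_1 = (1.2727, 0.4545, -4.7273, 1.0909).
‖u_2‖ = 5.0362, so e_2 = (0.2527, 0.0903, -0.9387, 0.2166).

Q = [[-0.2132, 0.2527], [0.4264, 0.0903], [-0.2132, -0.9387], [-0.8528, 0.2166]], R = [[4.6904, -3.4112], [0.0000, 5.0362]]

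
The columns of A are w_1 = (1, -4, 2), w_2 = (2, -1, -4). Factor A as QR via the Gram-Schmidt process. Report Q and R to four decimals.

w_1 = (1, -4, 2); ‖w_1‖ = 4.5826, so q_1 = (0.2182, -0.8729, 0.4364).
q_1·w_2 = 0.2182·2 + (-0.8729)·(-1) + 0.4364·(-4) = -0.4364.
u_2 = w_2 + 0.4364·q_1 = (2.0952, -1.3810, -3.8095).
‖u_2‖ = 4.5617, so q_2 = (0.4593, -0.3027, -0.8351).

Q = [[0.2182, 0.4593], [-0.8729, -0.3027], [0.4364, -0.8351]], R = [[4.5826, -0.4364], [0.0000, 4.5617]]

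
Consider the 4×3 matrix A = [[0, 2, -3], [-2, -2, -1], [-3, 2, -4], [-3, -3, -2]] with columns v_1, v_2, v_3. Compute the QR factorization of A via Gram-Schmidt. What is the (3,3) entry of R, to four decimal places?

e_1 = v_1/‖v_1‖ = (0, -2, -3, -3)/4.6904 = (0.0000, -0.4264, -0.6396, -0.6396).
r_{12} = e_1·v_2 = 1.4924.
u_2 = v_2 − 1.4924·e_1 = (2.0000, -1.3636, 2.9545, -2.0455).
‖u_2‖ = 4.3328, so e_2 = (0.4616, -0.3147, 0.6819, -0.4721).
r_{13} = e_1·v_3 = 4.2640; r_{23} = e_2·v_3 = -2.8535.
u_3 = v_3 − 4.2640·e_1 + 2.8535·e_2 = (-1.6828, -0.0799, 0.6731, -0.6199).
r_{33} = ‖u_3‖ = 1.9172.

r_{33} = 1.9172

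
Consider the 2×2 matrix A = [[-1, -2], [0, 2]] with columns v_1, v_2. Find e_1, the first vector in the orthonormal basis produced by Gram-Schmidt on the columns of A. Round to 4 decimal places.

e_1 = (-1.0000, 0.0000)

e_1 = v_1/‖v_1‖ = (-1, 0)/1.0000 = (-1.0000, 0.0000).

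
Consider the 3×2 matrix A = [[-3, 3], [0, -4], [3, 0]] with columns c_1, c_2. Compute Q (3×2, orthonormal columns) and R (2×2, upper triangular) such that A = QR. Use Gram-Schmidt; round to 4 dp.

Q = [[-0.7071, 0.3313], [0.0000, -0.8835], [0.7071, 0.3313]], R = [[4.2426, -2.1213], [0.0000, 4.5277]]

c_1 = (-3, 0, 3); ‖c_1‖ = 4.2426, so e_1 = (-0.7071, 0.0000, 0.7071).
e_1·c_2 = (-0.7071)·3 + 0.0000·(-4) + 0.7071·0 = -2.1213.
u_2 = c_2 + 2.1213·e_1 = (1.5000, -4.0000, 1.5000).
‖u_2‖ = 4.5277, so e_2 = (0.3313, -0.8835, 0.3313).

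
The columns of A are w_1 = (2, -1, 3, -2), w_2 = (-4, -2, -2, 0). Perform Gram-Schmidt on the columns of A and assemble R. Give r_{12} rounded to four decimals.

r_{12} = -2.8284

q_1 = w_1/‖w_1‖ = (2, -1, 3, -2)/4.2426 = (0.4714, -0.2357, 0.7071, -0.4714).
r_{12} = q_1·w_2 = -2.8284.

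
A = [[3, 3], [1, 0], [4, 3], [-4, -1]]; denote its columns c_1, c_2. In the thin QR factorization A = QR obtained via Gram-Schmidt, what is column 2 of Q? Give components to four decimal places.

q_2 = (0.5983, -0.2933, 0.3050, 0.6804)

c_1 = (3, 1, 4, -4); ‖c_1‖ = 6.4807, so q_1 = (0.4629, 0.1543, 0.6172, -0.6172).
q_1·c_2 = 0.4629·3 + 0.1543·0 + 0.6172·3 + (-0.6172)·(-1) = 3.8576.
u_2 = c_2 − 3.8576·q_1 = (1.2143, -0.5952, 0.6190, 1.3810).
‖u_2‖ = 2.0295, so q_2 = (0.5983, -0.2933, 0.3050, 0.6804).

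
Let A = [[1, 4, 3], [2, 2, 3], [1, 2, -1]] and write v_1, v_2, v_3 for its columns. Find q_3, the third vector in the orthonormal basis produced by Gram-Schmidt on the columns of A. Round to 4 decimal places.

q_3 = (0.3015, 0.3015, -0.9045)

q_1 = v_1/‖v_1‖ = (1, 2, 1)/2.4495 = (0.4082, 0.8165, 0.4082).
r_{12} = q_1·v_2 = 4.0825.
u_2 = v_2 − 4.0825·q_1 = (2.3333, -1.3333, 0.3333).
‖u_2‖ = 2.7080, so q_2 = (0.8616, -0.4924, 0.1231).
r_{13} = q_1·v_3 = 3.2660; r_{23} = q_2·v_3 = 0.9847.
u_3 = v_3 − 3.2660·q_1 − 0.9847·q_2 = (0.8182, 0.8182, -2.4545).
‖u_3‖ = 2.7136, so q_3 = (0.3015, 0.3015, -0.9045).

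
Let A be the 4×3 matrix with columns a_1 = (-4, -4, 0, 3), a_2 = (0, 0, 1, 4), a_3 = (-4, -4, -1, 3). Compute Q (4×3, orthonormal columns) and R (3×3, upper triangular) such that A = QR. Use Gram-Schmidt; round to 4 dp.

e_1 = a_1/‖a_1‖ = (-4, -4, 0, 3)/6.4031 = (-0.6247, -0.6247, 0.0000, 0.4685).
r_{12} = e_1·a_2 = 1.8741.
u_2 = a_2 − 1.8741·e_1 = (1.1707, 1.1707, 1.0000, 3.1220).
‖u_2‖ = 3.6726, so e_2 = (0.3188, 0.3188, 0.2723, 0.8501).
r_{13} = e_1·a_3 = 6.4031; r_{23} = e_2·a_3 = -0.2723.
u_3 = a_3 − 6.4031·e_1 + 0.2723·e_2 = (0.0868, 0.0868, -0.9259, 0.2315).
‖u_3‖ = 0.9622, so e_3 = (0.0902, 0.0902, -0.9622, 0.2406).

Q = [[-0.6247, 0.3188, 0.0902], [-0.6247, 0.3188, 0.0902], [0.0000, 0.2723, -0.9622], [0.4685, 0.8501, 0.2406]], R = [[6.4031, 1.8741, 6.4031], [0.0000, 3.6726, -0.2723], [0.0000, 0.0000, 0.9622]]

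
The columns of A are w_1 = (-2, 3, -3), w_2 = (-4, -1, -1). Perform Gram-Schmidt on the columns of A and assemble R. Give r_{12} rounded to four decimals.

q_1 = w_1/‖w_1‖ = (-2, 3, -3)/4.6904 = (-0.4264, 0.6396, -0.6396).
r_{12} = q_1·w_2 = 1.7056.

r_{12} = 1.7056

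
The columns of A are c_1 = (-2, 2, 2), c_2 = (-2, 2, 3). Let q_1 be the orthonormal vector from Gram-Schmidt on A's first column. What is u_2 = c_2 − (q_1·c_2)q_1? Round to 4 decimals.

u_2 = (0.3333, -0.3333, 0.6667)

q_1 = c_1/‖c_1‖ = (-2, 2, 2)/3.4641 = (-0.5774, 0.5774, 0.5774).
r_{12} = q_1·c_2 = 4.0415.
u_2 = c_2 − 4.0415·q_1 = (0.3333, -0.3333, 0.6667).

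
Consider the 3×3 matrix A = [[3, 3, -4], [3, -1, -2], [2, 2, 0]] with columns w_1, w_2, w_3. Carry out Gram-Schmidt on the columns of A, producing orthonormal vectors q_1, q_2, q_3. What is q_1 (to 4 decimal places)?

q_1 = (0.6396, 0.6396, 0.4264)

w_1 = (3, 3, 2); ‖w_1‖ = 4.6904, so q_1 = (0.6396, 0.6396, 0.4264).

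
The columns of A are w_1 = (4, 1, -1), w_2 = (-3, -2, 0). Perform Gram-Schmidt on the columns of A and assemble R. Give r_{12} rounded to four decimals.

w_1 = (4, 1, -1); ‖w_1‖ = 4.2426, so q_1 = (0.9428, 0.2357, -0.2357).
r_{12} = q_1·w_2 = -3.2998.

r_{12} = -3.2998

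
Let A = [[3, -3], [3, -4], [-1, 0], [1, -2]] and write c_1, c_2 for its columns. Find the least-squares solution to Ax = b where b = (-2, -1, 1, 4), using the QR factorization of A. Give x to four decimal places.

c_1 = (3, 3, -1, 1); ‖c_1‖ = 4.4721, so q_1 = (0.6708, 0.6708, -0.2236, 0.2236).
q_1·c_2 = 0.6708·(-3) + 0.6708·(-4) + (-0.2236)·0 + 0.2236·(-2) = -5.1430.
u_2 = c_2 + 5.1430·q_1 = (0.4500, -0.5500, -1.1500, -0.8500).
‖u_2‖ = 1.5969, so q_2 = (0.2818, -0.3444, -0.7202, -0.5323).
Qᵀb = (-1.3416, -3.0685).
Back-substitute: x_2 = -3.0685/1.5969 = -1.9216.
x_1 = (-1.3416 + 5.1430·(-1.9216))/4.4721 = -2.5098.

x = (-2.5098, -1.9216)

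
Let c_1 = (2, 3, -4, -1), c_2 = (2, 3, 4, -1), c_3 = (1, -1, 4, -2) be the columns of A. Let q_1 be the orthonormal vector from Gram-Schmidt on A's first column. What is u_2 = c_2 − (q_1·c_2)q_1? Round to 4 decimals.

q_1 = c_1/‖c_1‖ = (2, 3, -4, -1)/5.4772 = (0.3651, 0.5477, -0.7303, -0.1826).
r_{12} = q_1·c_2 = -0.3651.
u_2 = c_2 + 0.3651·q_1 = (2.1333, 3.2000, 3.7333, -1.0667).

u_2 = (2.1333, 3.2000, 3.7333, -1.0667)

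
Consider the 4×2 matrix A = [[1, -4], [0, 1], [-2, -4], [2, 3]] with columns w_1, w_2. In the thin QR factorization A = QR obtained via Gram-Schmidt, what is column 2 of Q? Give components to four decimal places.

w_1 = (1, 0, -2, 2); ‖w_1‖ = 3.0000, so e_1 = (0.3333, 0.0000, -0.6667, 0.6667).
e_1·w_2 = 0.3333·(-4) + 0.0000·1 + (-0.6667)·(-4) + 0.6667·3 = 3.3333.
u_2 = w_2 − 3.3333·e_1 = (-5.1111, 1.0000, -1.7778, 0.7778).
‖u_2‖ = 5.5578, so e_2 = (-0.9196, 0.1799, -0.3199, 0.1399).

e_2 = (-0.9196, 0.1799, -0.3199, 0.1399)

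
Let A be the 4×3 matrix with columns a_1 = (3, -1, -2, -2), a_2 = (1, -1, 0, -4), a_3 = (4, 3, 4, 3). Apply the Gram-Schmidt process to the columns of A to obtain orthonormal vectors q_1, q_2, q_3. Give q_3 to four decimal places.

a_1 = (3, -1, -2, -2); ‖a_1‖ = 4.2426, so q_1 = (0.7071, -0.2357, -0.4714, -0.4714).
q_1·a_2 = 0.7071·1 + (-0.2357)·(-1) + (-0.4714)·0 + (-0.4714)·(-4) = 2.8284.
u_2 = a_2 − 2.8284·q_1 = (-1.0000, -0.3333, 1.3333, -2.6667).
‖u_2‖ = 3.1623, so q_2 = (-0.3162, -0.1054, 0.4216, -0.8433).
q_1·a_3 = 0.7071·4 + (-0.2357)·3 + (-0.4714)·4 + (-0.4714)·3 = -1.1785; q_2·a_3 = (-0.3162)·4 + (-0.1054)·3 + 0.4216·4 + (-0.8433)·3 = -2.4244.
u_3 = a_3 + 1.1785·q_1 + 2.4244·q_2 = (4.0667, 2.4667, 4.4667, 0.4000).
‖u_3‖ = 6.5371, so q_3 = (0.6221, 0.3773, 0.6833, 0.0612).

q_3 = (0.6221, 0.3773, 0.6833, 0.0612)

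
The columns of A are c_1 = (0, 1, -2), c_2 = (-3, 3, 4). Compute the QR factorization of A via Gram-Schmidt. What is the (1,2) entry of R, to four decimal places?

q_1 = c_1/‖c_1‖ = (0, 1, -2)/2.2361 = (0.0000, 0.4472, -0.8944).
r_{12} = q_1·c_2 = -2.2361.

r_{12} = -2.2361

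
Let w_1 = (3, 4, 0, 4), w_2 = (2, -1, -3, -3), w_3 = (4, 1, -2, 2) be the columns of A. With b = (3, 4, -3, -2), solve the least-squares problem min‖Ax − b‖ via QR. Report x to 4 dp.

x = (1.9740, 2.1371, -1.7734)

w_1 = (3, 4, 0, 4); ‖w_1‖ = 6.4031, so e_1 = (0.4685, 0.6247, 0.0000, 0.6247).
e_1·w_2 = 0.4685·2 + 0.6247·(-1) + 0.0000·(-3) + 0.6247·(-3) = -1.5617.
u_2 = w_2 + 1.5617·e_1 = (2.7317, -0.0244, -3.0000, -2.0244).
‖u_2‖ = 4.5344, so e_2 = (0.6024, -0.0054, -0.6616, -0.4464).
e_1·w_3 = 0.4685·4 + 0.6247·1 + 0.0000·(-2) + 0.6247·2 = 3.7482; e_2·w_3 = 0.6024·4 + (-0.0054)·1 + (-0.6616)·(-2) + (-0.4464)·2 = 2.8347.
u_3 = w_3 − 3.7482·e_1 − 2.8347·e_2 = (0.5362, -1.3262, -0.1246, 0.9241).
‖u_3‖ = 1.7076, so e_3 = (0.3140, -0.7767, -0.0729, 0.5412).
Qᵀb = (2.6550, 4.6635, -3.0282).
Back-substitute: x_3 = -3.0282/1.7076 = -1.7734.
x_2 = (4.6635 − 2.8347·(-1.7734))/4.5344 = 2.1371.
x_1 = (2.6550 + 1.5617·2.1371 − 3.7482·(-1.7734))/6.4031 = 1.9740.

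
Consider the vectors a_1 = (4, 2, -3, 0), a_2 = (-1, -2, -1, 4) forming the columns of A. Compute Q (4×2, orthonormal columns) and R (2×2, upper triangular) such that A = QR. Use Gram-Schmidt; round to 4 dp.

Q = [[0.7428, -0.0675], [0.3714, -0.3600], [-0.5571, -0.3300], [0.0000, 0.8700]], R = [[5.3852, -0.9285], [0.0000, 4.5976]]

a_1 = (4, 2, -3, 0); ‖a_1‖ = 5.3852, so q_1 = (0.7428, 0.3714, -0.5571, 0.0000).
q_1·a_2 = 0.7428·(-1) + 0.3714·(-2) + (-0.5571)·(-1) + 0.0000·4 = -0.9285.
u_2 = a_2 + 0.9285·q_1 = (-0.3103, -1.6552, -1.5172, 4.0000).
‖u_2‖ = 4.5976, so q_2 = (-0.0675, -0.3600, -0.3300, 0.8700).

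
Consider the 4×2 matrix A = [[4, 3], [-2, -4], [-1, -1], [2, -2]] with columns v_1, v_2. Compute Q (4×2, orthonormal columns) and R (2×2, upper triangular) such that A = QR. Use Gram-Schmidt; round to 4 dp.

Q = [[0.8000, 0.0652], [-0.4000, -0.6148], [-0.2000, -0.0745], [0.4000, -0.7825]], R = [[5.0000, 3.4000], [0.0000, 4.2942]]

q_1 = v_1/‖v_1‖ = (4, -2, -1, 2)/5.0000 = (0.8000, -0.4000, -0.2000, 0.4000).
r_{12} = q_1·v_2 = 3.4000.
u_2 = v_2 − 3.4000·q_1 = (0.2800, -2.6400, -0.3200, -3.3600).
‖u_2‖ = 4.2942, so q_2 = (0.0652, -0.6148, -0.0745, -0.7825).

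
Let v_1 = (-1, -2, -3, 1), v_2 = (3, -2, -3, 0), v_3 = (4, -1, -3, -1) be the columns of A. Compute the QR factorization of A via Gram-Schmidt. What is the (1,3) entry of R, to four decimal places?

v_1 = (-1, -2, -3, 1); ‖v_1‖ = 3.8730, so e_1 = (-0.2582, -0.5164, -0.7746, 0.2582).
r_{13} = e_1·v_3 = 1.5492.

r_{13} = 1.5492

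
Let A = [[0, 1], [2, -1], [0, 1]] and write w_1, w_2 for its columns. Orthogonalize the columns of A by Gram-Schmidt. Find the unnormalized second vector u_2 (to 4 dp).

w_1 = (0, 2, 0); ‖w_1‖ = 2.0000, so e_1 = (0.0000, 1.0000, 0.0000).
e_1·w_2 = 0.0000·1 + 1.0000·(-1) + 0.0000·1 = -1.0000.
u_2 = w_2 + 1.0000·e_1 = (1.0000, 0.0000, 1.0000).

u_2 = (1.0000, 0.0000, 1.0000)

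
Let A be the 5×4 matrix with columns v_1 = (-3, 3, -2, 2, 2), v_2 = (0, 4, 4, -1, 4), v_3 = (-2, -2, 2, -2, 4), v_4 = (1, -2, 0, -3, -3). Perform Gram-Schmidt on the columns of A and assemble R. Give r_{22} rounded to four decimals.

r_{22} = 6.7577

v_1 = (-3, 3, -2, 2, 2); ‖v_1‖ = 5.4772, so q_1 = (-0.5477, 0.5477, -0.3651, 0.3651, 0.3651).
q_1·v_2 = (-0.5477)·0 + 0.5477·4 + (-0.3651)·4 + 0.3651·(-1) + 0.3651·4 = 1.8257.
u_2 = v_2 − 1.8257·q_1 = (1.0000, 3.0000, 4.6667, -1.6667, 3.3333).
r_{22} = ‖u_2‖ = 6.7577.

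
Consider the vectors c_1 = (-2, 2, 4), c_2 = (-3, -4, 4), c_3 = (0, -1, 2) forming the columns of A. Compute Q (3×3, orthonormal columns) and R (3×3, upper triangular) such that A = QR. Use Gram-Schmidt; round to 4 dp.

Q = [[-0.4082, -0.3200, 0.8550], [0.4082, -0.9017, -0.1425], [0.8165, 0.2909, 0.4987]], R = [[4.8990, 2.8577, 1.2247], [0.0000, 5.7300, 1.4834], [0.0000, 0.0000, 1.1400]]

q_1 = c_1/‖c_1‖ = (-2, 2, 4)/4.8990 = (-0.4082, 0.4082, 0.8165).
r_{12} = q_1·c_2 = 2.8577.
u_2 = c_2 − 2.8577·q_1 = (-1.8333, -5.1667, 1.6667).
‖u_2‖ = 5.7300, so q_2 = (-0.3200, -0.9017, 0.2909).
r_{13} = q_1·c_3 = 1.2247; r_{23} = q_2·c_3 = 1.4834.
u_3 = c_3 − 1.2247·q_1 − 1.4834·q_2 = (0.9746, -0.1624, 0.5685).
‖u_3‖ = 1.1400, so q_3 = (0.8550, -0.1425, 0.4987).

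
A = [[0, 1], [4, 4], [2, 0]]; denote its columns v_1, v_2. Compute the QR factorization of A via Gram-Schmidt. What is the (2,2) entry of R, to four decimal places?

q_1 = v_1/‖v_1‖ = (0, 4, 2)/4.4721 = (0.0000, 0.8944, 0.4472).
r_{12} = q_1·v_2 = 3.5777.
u_2 = v_2 − 3.5777·q_1 = (1.0000, 0.8000, -1.6000).
r_{22} = ‖u_2‖ = 2.0494.

r_{22} = 2.0494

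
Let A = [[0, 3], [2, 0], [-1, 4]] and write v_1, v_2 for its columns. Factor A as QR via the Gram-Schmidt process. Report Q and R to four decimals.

q_1 = v_1/‖v_1‖ = (0, 2, -1)/2.2361 = (0.0000, 0.8944, -0.4472).
r_{12} = q_1·v_2 = -1.7889.
u_2 = v_2 + 1.7889·q_1 = (3.0000, 1.6000, 3.2000).
‖u_2‖ = 4.6690, so q_2 = (0.6425, 0.3427, 0.6854).

Q = [[0.0000, 0.6425], [0.8944, 0.3427], [-0.4472, 0.6854]], R = [[2.2361, -1.7889], [0.0000, 4.6690]]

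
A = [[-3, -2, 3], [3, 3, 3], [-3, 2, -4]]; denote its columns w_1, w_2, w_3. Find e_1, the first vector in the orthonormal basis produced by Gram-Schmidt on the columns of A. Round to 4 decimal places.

e_1 = w_1/‖w_1‖ = (-3, 3, -3)/5.1962 = (-0.5774, 0.5774, -0.5774).

e_1 = (-0.5774, 0.5774, -0.5774)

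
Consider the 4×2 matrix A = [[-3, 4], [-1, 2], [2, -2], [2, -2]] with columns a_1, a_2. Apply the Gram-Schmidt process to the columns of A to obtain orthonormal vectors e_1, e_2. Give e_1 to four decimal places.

a_1 = (-3, -1, 2, 2); ‖a_1‖ = 4.2426, so e_1 = (-0.7071, -0.2357, 0.4714, 0.4714).

e_1 = (-0.7071, -0.2357, 0.4714, 0.4714)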